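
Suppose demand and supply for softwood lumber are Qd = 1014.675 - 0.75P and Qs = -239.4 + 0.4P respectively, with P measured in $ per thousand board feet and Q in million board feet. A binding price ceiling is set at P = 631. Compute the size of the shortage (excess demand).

At P = 631: Qd = 541.425 and Qs = 13.
Shortage = Qd - Qs = 541.425 - 13 = 528.425.

Shortage = 528.425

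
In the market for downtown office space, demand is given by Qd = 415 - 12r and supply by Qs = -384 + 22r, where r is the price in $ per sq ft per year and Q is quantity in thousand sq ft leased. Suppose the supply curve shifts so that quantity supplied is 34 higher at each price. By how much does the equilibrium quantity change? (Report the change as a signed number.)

ΔQ = 12

Set Qd = Qs: 415 - 12r = -384 + 22r, so 799 = 34r and r* = 23.5.
From the demand curve, Q* = 415 - 12(23.5) = 133.
After the shift, supply is Qs = -350 + 22r.
The new intersection has 765 = 34r, i.e. r = 22.5, Q = 145.
ΔQ = 145 - 133 = 12.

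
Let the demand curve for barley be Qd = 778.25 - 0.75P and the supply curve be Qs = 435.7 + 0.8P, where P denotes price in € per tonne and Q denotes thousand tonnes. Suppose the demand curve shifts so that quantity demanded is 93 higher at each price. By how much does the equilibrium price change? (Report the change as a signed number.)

ΔP = 60

The market clears where 778.25 - 0.75P = 435.7 + 0.8P. Rearranging, 1.55P = 342.55, hence P* = 221.
Substitute back: Q* = 778.25 - 0.75(221) = 612.5.
After the shift, demand is Qd = 871.25 - 0.75P.
The new intersection has 435.55 = 1.55P, i.e. P = 281, Q = 660.5.
ΔP = 281 - 221 = 60.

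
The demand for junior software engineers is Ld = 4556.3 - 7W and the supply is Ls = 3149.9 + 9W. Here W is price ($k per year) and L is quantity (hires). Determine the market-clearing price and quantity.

W* = 87.9, L* = 3941

Set Ld = Ls: 4556.3 - 7W = 3149.9 + 9W, so 1406.4 = 16W and W* = 87.9.
From the demand curve, L* = 4556.3 - 7(87.9) = 3941.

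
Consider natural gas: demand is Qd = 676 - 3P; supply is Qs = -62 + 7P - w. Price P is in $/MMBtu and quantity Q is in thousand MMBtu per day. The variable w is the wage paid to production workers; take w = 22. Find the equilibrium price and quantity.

P* = 76, Q* = 448

With w = 22, supply is Qs = -84 + 7P.
The market clears where 676 - 3P = -84 + 7P. Rearranging, 10P = 760, hence P* = 76.
Then Q* = 676 - 3(76) = 448.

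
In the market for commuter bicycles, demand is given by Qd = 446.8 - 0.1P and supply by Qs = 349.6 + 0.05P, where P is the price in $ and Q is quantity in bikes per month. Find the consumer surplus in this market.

Consumer surplus = 729620

Equating demand and supply, 446.8 - 0.1P = 349.6 + 0.05P gives 0.15P = 97.2, so P* = 648.
From the demand curve, Q* = 446.8 - 0.1(648) = 382.
Demand choke price (Qd = 0): P = 446.8/0.1 = 4468. Consumer surplus = ½ × (4468 - 648) × 382 = 729620.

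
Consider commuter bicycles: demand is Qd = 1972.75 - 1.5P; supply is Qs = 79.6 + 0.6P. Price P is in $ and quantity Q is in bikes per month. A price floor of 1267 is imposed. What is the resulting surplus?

Evaluating both curves at the floor price 1267 gives Qd = 72.25, Qs = 839.8.
Surplus = Qs - Qd = 839.8 - 72.25 = 767.55.

Surplus = 767.55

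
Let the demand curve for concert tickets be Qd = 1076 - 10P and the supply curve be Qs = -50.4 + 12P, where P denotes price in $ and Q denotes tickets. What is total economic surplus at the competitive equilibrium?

Set Qd = Qs: 1076 - 10P = -50.4 + 12P, so 1126.4 = 22P and P* = 51.2.
Plugging P* into demand: Q* = 1076 - 10(51.2) = 564.
Demand choke price = 107.6; supply choke price = 4.2. CS = ½(107.6 - 51.2)(564) = 15904.8; PS = ½(51.2 - 4.2)(564) = 13254. Total surplus = 29158.8.

Total surplus = 29158.8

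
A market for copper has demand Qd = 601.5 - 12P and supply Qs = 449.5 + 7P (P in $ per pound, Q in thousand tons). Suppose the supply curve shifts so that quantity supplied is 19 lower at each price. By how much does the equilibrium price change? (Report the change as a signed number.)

Equating demand and supply, 601.5 - 12P = 449.5 + 7P gives 19P = 152, so P* = 8.
Plugging P* into demand: Q* = 601.5 - 12(8) = 505.5.
After the shift, supply is Qs = 430.5 + 7P.
Re-solving, 19P = 171 gives P = 9 and Q = 493.5.
ΔP = 9 - 8 = 1.

ΔP = 1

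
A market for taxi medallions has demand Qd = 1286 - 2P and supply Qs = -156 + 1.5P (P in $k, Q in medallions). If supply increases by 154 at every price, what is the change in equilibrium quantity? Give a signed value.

Equating demand and supply, 1286 - 2P = -156 + 1.5P gives 3.5P = 1442, so P* = 412.
From the demand curve, Q* = 1286 - 2(412) = 462.
After the shift, supply is Qs = -2 + 1.5P.
New equilibrium: 1288 = 3.5P, so P = 368 and Q = 550.
ΔQ = 550 - 462 = 88.

ΔQ = 88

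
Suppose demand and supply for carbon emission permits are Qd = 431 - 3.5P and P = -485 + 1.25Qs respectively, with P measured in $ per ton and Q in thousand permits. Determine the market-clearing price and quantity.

P* = 10, Q* = 396

In direct form, Qs = 388 + 0.8P.
Equating demand and supply, 431 - 3.5P = 388 + 0.8P gives 4.3P = 43, so P* = 10.
From the demand curve, Q* = 431 - 3.5(10) = 396.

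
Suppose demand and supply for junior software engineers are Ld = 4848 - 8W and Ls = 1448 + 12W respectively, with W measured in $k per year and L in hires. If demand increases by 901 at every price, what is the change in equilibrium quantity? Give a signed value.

ΔL = 540.6

Set Ld = Ls: 4848 - 8W = 1448 + 12W, so 3400 = 20W and W* = 170.
Plugging W* into demand: L* = 4848 - 8(170) = 3488.
After the shift, demand is Ld = 5749 - 8W.
Re-solving, 20W = 4301 gives W = 215.05 and L = 4028.6.
ΔL = 4028.6 - 3488 = 540.6.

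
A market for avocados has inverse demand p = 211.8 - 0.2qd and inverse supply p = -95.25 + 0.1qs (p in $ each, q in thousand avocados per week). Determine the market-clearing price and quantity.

p* = 7.1, q* = 1023.5

Solving each curve for q: qd = 1059 - 5p and qs = 952.5 + 10p.
Equating demand and supply, 1059 - 5p = 952.5 + 10p gives 15p = 106.5, so p* = 7.1.
From the demand curve, q* = 1059 - 5(7.1) = 1023.5.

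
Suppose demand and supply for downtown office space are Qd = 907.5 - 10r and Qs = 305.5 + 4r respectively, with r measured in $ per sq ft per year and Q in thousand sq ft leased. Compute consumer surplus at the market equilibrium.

Consumer surplus = 11400.3125

Equating demand and supply, 907.5 - 10r = 305.5 + 4r gives 14r = 602, so r* = 43.
Substitute back: Q* = 907.5 - 10(43) = 477.5.
Demand choke price (Qd = 0): r = 907.5/10 = 90.75. Consumer surplus = ½ × (90.75 - 43) × 477.5 = 11400.3125.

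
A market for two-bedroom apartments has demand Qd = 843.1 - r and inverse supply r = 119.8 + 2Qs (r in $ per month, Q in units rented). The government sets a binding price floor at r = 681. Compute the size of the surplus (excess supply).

Inverting to quantity form: Qs = -59.9 + 0.5r.
Evaluating both curves at the floor price 681 gives Qd = 162.1, Qs = 280.6.
Surplus = Qs - Qd = 280.6 - 162.1 = 118.5.

Surplus = 118.5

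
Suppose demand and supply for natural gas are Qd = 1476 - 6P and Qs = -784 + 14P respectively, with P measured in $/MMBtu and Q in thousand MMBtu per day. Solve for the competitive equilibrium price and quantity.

P* = 113, Q* = 798

Set Qd = Qs: 1476 - 6P = -784 + 14P, so 2260 = 20P and P* = 113.
Then Q* = 1476 - 6(113) = 798.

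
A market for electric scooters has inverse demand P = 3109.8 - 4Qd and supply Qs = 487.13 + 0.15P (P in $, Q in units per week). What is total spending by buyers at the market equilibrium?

Total spending by buyers = 432576.8

In direct form, Qd = 777.45 - 0.25P.
Set Qd = Qs: 777.45 - 0.25P = 487.13 + 0.15P, so 290.32 = 0.4P and P* = 725.8.
Then Q* = 777.45 - 0.25(725.8) = 596.
Total spending by buyers = P* × Q* = 725.8 × 596 = 432576.8.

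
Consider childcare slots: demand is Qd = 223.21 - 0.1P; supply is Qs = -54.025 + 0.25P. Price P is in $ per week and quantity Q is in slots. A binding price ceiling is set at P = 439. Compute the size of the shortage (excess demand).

With P fixed at 439, quantity demanded is 179.31 and quantity supplied is 55.725.
Shortage = Qd - Qs = 179.31 - 55.725 = 123.585.

Shortage = 123.585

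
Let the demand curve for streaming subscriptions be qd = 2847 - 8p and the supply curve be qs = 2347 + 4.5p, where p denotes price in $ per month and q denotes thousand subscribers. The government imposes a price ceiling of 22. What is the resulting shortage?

Shortage = 225

At p = 22: qd = 2671 and qs = 2446.
Shortage = qd - qs = 2671 - 2446 = 225.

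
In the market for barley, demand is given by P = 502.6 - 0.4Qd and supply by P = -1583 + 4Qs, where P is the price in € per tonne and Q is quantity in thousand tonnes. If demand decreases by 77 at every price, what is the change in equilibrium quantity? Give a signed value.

Rewriting in direct form: Qd = 1256.5 - 2.5P and Qs = 395.75 + 0.25P.
The market clears where 1256.5 - 2.5P = 395.75 + 0.25P. Rearranging, 2.75P = 860.75, hence P* = 313.
Substitute back: Q* = 1256.5 - 2.5(313) = 474.
After the shift, demand is Qd = 1179.5 - 2.5P.
The new intersection has 783.75 = 2.75P, i.e. P = 285, Q = 467.
ΔQ = 467 - 474 = -7.

ΔQ = -7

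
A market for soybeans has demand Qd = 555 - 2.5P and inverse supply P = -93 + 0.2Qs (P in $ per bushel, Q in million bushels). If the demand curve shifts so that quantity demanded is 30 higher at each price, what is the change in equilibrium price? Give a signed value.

Solving each curve for Q: Qs = 465 + 5P.
The market clears where 555 - 2.5P = 465 + 5P. Rearranging, 7.5P = 90, hence P* = 12.
Then Q* = 555 - 2.5(12) = 525.
After the shift, demand is Qd = 585 - 2.5P.
New equilibrium: 120 = 7.5P, so P = 16 and Q = 545.
ΔP = 16 - 12 = 4.

ΔP = 4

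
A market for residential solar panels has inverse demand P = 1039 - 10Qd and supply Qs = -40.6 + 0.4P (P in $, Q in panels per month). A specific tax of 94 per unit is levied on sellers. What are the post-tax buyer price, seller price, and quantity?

P_b = 364.2, P_s = 270.2, Q = 67.48

In direct form, Qd = 103.9 - 0.1P.
Sellers keep P_s = P_b - 94 per unit, so supply in terms of the buyer price is Qs = -78.2 + 0.4P_b.
Set Qd = Qs: 103.9 - 0.1P_b = -78.2 + 0.4P_b, so 182.1 = 0.5P_b and P_b = 364.2.
Then P_s = 364.2 - 94 = 270.2 and Q = 103.9 - 0.1(364.2) = 67.48.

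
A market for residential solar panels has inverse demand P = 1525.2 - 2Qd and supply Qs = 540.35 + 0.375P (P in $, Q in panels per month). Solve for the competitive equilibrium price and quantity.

In direct form, Qd = 762.6 - 0.5P.
The market clears where 762.6 - 0.5P = 540.35 + 0.375P. Rearranging, 0.875P = 222.25, hence P* = 254.
Plugging P* into demand: Q* = 762.6 - 0.5(254) = 635.6.

P* = 254, Q* = 635.6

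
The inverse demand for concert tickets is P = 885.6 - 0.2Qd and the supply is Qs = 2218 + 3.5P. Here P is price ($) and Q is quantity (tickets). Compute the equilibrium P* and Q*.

Inverting to quantity form: Qd = 4428 - 5P.
Set Qd = Qs: 4428 - 5P = 2218 + 3.5P, so 2210 = 8.5P and P* = 260.
Substitute back: Q* = 4428 - 5(260) = 3128.

P* = 260, Q* = 3128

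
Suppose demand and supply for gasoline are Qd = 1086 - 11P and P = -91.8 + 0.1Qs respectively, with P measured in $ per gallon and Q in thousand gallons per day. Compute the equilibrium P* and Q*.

In direct form, Qs = 918 + 10P.
Set Qd = Qs: 1086 - 11P = 918 + 10P, so 168 = 21P and P* = 8.
Plugging P* into demand: Q* = 1086 - 11(8) = 998.

P* = 8, Q* = 998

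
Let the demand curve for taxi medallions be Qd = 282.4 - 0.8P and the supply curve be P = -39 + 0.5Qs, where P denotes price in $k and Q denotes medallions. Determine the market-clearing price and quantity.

In direct form, Qs = 78 + 2P.
Equating demand and supply, 282.4 - 0.8P = 78 + 2P gives 2.8P = 204.4, so P* = 73.
From the demand curve, Q* = 282.4 - 0.8(73) = 224.

P* = 73, Q* = 224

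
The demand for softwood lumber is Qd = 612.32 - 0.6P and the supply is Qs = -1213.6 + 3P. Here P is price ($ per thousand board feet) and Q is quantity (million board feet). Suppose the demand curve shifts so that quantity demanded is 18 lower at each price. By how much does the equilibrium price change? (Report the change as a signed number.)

ΔP = -5

Set Qd = Qs: 612.32 - 0.6P = -1213.6 + 3P, so 1825.92 = 3.6P and P* = 507.2.
Plugging P* into demand: Q* = 612.32 - 0.6(507.2) = 308.
After the shift, demand is Qd = 594.32 - 0.6P.
Re-solving, 3.6P = 1807.92 gives P = 502.2 and Q = 293.
ΔP = 502.2 - 507.2 = -5.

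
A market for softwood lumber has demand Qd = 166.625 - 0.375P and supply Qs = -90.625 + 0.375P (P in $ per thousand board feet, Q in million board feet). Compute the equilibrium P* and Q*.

The market clears where 166.625 - 0.375P = -90.625 + 0.375P. Rearranging, 0.75P = 257.25, hence P* = 343.
Then Q* = 166.625 - 0.375(343) = 38.

P* = 343, Q* = 38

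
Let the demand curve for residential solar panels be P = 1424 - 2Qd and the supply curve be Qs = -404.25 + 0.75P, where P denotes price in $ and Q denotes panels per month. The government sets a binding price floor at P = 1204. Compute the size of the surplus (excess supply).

Solving each curve for Q: Qd = 712 - 0.5P.
With P fixed at 1204, quantity demanded is 110 and quantity supplied is 498.75.
Surplus = Qs - Qd = 498.75 - 110 = 388.75.

Surplus = 388.75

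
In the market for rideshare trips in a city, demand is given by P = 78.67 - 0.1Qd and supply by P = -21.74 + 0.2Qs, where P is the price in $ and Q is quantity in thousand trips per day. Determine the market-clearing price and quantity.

Rewriting in direct form: Qd = 786.7 - 10P and Qs = 108.7 + 5P.
Set Qd = Qs: 786.7 - 10P = 108.7 + 5P, so 678 = 15P and P* = 45.2.
Substitute back: Q* = 786.7 - 10(45.2) = 334.7.

P* = 45.2, Q* = 334.7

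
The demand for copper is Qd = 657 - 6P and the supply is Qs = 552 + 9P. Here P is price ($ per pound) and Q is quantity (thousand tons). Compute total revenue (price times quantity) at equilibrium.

Total revenue = 4305

Set Qd = Qs: 657 - 6P = 552 + 9P, so 105 = 15P and P* = 7.
Substitute back: Q* = 657 - 6(7) = 615.
Total revenue = P* × Q* = 7 × 615 = 4305.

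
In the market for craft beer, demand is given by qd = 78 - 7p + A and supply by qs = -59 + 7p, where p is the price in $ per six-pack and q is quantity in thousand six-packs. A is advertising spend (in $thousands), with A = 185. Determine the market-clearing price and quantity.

p* = 23, q* = 102

With A = 185, demand is qd = 263 - 7p.
The market clears where 263 - 7p = -59 + 7p. Rearranging, 14p = 322, hence p* = 23.
Substitute back: q* = 263 - 7(23) = 102.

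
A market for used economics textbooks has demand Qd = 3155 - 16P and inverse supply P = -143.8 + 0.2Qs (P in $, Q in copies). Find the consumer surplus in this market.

Consumer surplus = 52731.28125

Rewriting in direct form: Qs = 719 + 5P.
Set Qd = Qs: 3155 - 16P = 719 + 5P, so 2436 = 21P and P* = 116.
Plugging P* into demand: Q* = 3155 - 16(116) = 1299.
Demand choke price (Qd = 0): P = 3155/16 = 197.1875. Consumer surplus = ½ × (197.1875 - 116) × 1299 = 52731.28125.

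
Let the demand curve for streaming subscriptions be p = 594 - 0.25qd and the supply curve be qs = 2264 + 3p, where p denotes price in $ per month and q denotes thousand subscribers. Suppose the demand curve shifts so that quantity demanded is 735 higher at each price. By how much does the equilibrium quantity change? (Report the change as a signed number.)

Inverting to quantity form: qd = 2376 - 4p.
At equilibrium qd = qs, so 2376 - 4p = 2264 + 3p; collecting terms, 112 = 7p and p* = 16.
From the demand curve, q* = 2376 - 4(16) = 2312.
After the shift, demand is qd = 3111 - 4p.
Re-solving, 7p = 847 gives p = 121 and q = 2627.
Δq = 2627 - 2312 = 315.

Δq = 315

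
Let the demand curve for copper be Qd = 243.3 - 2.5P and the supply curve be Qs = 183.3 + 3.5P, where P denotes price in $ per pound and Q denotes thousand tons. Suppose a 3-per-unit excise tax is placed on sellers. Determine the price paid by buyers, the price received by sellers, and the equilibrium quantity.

P_b = 11.75, P_s = 8.75, Q = 213.925

Sellers keep P_s = P_b - 3 per unit, so supply in terms of the buyer price is Qs = 172.8 + 3.5P_b.
Equate demand and the shifted supply: 243.3 - 2.5P_b = 172.8 + 3.5P_b, giving 6P_b = 70.5, so P_b = 11.75.
So P_s = 8.75 and the quantity traded is Q = 243.3 - 2.5(11.75) = 213.925.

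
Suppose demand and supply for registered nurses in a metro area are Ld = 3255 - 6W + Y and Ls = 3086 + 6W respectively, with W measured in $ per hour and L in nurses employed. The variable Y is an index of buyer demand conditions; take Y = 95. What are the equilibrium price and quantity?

With Y = 95, demand is Ld = 3350 - 6W.
Set Ld = Ls: 3350 - 6W = 3086 + 6W, so 264 = 12W and W* = 22.
Plugging W* into demand: L* = 3350 - 6(22) = 3218.

W* = 22, L* = 3218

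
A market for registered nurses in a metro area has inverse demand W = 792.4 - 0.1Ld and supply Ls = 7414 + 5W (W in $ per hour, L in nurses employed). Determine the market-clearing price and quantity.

W* = 34, L* = 7584

Rewriting in direct form: Ld = 7924 - 10W.
At equilibrium Ld = Ls, so 7924 - 10W = 7414 + 5W; collecting terms, 510 = 15W and W* = 34.
Plugging W* into demand: L* = 7924 - 10(34) = 7584.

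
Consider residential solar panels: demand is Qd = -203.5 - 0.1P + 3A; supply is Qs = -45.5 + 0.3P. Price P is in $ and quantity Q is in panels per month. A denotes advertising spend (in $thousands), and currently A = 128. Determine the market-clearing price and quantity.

P* = 565, Q* = 124

With A = 128, demand is Qd = 180.5 - 0.1P.
The market clears where 180.5 - 0.1P = -45.5 + 0.3P. Rearranging, 0.4P = 226, hence P* = 565.
Substitute back: Q* = 180.5 - 0.1(565) = 124.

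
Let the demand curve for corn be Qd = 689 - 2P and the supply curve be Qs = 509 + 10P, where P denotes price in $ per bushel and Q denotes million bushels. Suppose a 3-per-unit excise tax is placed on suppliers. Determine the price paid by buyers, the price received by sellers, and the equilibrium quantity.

With a tax of 3 on suppliers, they supply based on the net price P_s = P_b - 3, so Qs = 479 + 10P_b.
Equate demand and the shifted supply: 689 - 2P_b = 479 + 10P_b, giving 12P_b = 210, so P_b = 17.5.
Then P_s = 17.5 - 3 = 14.5 and Q = 689 - 2(17.5) = 654.

P_b = 17.5, P_s = 14.5, Q = 654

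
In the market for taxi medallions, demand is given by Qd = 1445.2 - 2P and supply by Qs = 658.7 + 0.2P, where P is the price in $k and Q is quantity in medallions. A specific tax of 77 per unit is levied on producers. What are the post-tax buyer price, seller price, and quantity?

With a tax of 77 on producers, they supply based on the net price P_s = P_b - 77, so Qs = 643.3 + 0.2P_b.
Set Qd = Qs: 1445.2 - 2P_b = 643.3 + 0.2P_b, so 801.9 = 2.2P_b and P_b = 364.5.
Then P_s = 364.5 - 77 = 287.5 and Q = 1445.2 - 2(364.5) = 716.2.

P_b = 364.5, P_s = 287.5, Q = 716.2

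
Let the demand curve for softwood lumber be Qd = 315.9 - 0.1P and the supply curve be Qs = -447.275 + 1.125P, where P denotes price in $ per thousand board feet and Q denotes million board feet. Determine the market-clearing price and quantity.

P* = 623, Q* = 253.6

Set Qd = Qs: 315.9 - 0.1P = -447.275 + 1.125P, so 763.175 = 1.225P and P* = 623.
Substitute back: Q* = 315.9 - 0.1(623) = 253.6.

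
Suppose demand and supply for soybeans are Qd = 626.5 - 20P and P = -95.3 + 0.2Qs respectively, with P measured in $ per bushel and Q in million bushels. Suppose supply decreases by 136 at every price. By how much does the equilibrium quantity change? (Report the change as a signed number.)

Solving each curve for Q: Qs = 476.5 + 5P.
At equilibrium Qd = Qs, so 626.5 - 20P = 476.5 + 5P; collecting terms, 150 = 25P and P* = 6.
From the demand curve, Q* = 626.5 - 20(6) = 506.5.
After the shift, supply is Qs = 340.5 + 5P.
The new intersection has 286 = 25P, i.e. P = 11.44, Q = 397.7.
ΔQ = 397.7 - 506.5 = -108.8.

ΔQ = -108.8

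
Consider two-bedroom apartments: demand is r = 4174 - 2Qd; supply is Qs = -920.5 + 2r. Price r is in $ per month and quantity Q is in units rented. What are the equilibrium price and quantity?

r* = 1203, Q* = 1485.5

In direct form, Qd = 2087 - 0.5r.
Set Qd = Qs: 2087 - 0.5r = -920.5 + 2r, so 3007.5 = 2.5r and r* = 1203.
From the demand curve, Q* = 2087 - 0.5(1203) = 1485.5.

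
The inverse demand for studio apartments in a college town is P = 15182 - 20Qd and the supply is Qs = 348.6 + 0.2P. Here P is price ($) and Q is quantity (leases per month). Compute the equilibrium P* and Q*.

P* = 1642, Q* = 677

Solving each curve for Q: Qd = 759.1 - 0.05P.
The market clears where 759.1 - 0.05P = 348.6 + 0.2P. Rearranging, 0.25P = 410.5, hence P* = 1642.
Plugging P* into demand: Q* = 759.1 - 0.05(1642) = 677.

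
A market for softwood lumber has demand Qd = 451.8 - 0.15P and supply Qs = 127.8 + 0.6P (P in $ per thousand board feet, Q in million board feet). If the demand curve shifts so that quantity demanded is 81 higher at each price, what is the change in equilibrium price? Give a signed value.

Equating demand and supply, 451.8 - 0.15P = 127.8 + 0.6P gives 0.75P = 324, so P* = 432.
Then Q* = 451.8 - 0.15(432) = 387.
After the shift, demand is Qd = 532.8 - 0.15P.
The new intersection has 405 = 0.75P, i.e. P = 540, Q = 451.8.
ΔP = 540 - 432 = 108.

ΔP = 108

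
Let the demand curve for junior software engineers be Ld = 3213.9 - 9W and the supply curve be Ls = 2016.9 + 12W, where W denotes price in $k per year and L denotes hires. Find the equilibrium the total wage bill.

At equilibrium Ld = Ls, so 3213.9 - 9W = 2016.9 + 12W; collecting terms, 1197 = 21W and W* = 57.
From the demand curve, L* = 3213.9 - 9(57) = 2700.9.
The total wage bill = W* × L* = 57 × 2700.9 = 153951.3.

The total wage bill = 153951.3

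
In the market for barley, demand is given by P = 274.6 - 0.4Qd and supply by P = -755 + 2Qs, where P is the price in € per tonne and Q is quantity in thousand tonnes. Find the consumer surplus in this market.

In direct form, Qd = 686.5 - 2.5P and Qs = 377.5 + 0.5P.
Equating demand and supply, 686.5 - 2.5P = 377.5 + 0.5P gives 3P = 309, so P* = 103.
Then Q* = 686.5 - 2.5(103) = 429.
Demand choke price (Qd = 0): P = 686.5/2.5 = 274.6. Consumer surplus = ½ × (274.6 - 103) × 429 = 36808.2.

Consumer surplus = 36808.2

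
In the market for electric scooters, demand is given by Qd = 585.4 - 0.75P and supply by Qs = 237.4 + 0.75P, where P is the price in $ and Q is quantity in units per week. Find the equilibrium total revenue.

Total revenue = 95444.8

Set Qd = Qs: 585.4 - 0.75P = 237.4 + 0.75P, so 348 = 1.5P and P* = 232.
Plugging P* into demand: Q* = 585.4 - 0.75(232) = 411.4.
Total revenue = P* × Q* = 232 × 411.4 = 95444.8.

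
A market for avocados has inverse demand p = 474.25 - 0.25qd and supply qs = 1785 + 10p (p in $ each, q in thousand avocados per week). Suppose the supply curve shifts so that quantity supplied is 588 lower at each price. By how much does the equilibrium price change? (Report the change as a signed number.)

Δp = 42

In direct form, qd = 1897 - 4p.
At equilibrium qd = qs, so 1897 - 4p = 1785 + 10p; collecting terms, 112 = 14p and p* = 8.
Then q* = 1897 - 4(8) = 1865.
After the shift, supply is qs = 1197 + 10p.
Re-solving, 14p = 700 gives p = 50 and q = 1697.
Δp = 50 - 8 = 42.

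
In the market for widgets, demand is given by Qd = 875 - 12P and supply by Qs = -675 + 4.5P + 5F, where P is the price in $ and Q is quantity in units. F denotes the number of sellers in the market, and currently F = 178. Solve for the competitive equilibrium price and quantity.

P* = 40, Q* = 395

With F = 178, supply is Qs = 215 + 4.5P.
Equating demand and supply, 875 - 12P = 215 + 4.5P gives 16.5P = 660, so P* = 40.
Substitute back: Q* = 875 - 12(40) = 395.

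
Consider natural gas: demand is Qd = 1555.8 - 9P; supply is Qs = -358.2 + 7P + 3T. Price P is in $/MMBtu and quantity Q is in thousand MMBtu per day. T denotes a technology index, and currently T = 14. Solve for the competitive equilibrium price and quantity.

P* = 117, Q* = 502.8

With T = 14, supply is Qs = -316.2 + 7P.
The market clears where 1555.8 - 9P = -316.2 + 7P. Rearranging, 16P = 1872, hence P* = 117.
Substitute back: Q* = 1555.8 - 9(117) = 502.8.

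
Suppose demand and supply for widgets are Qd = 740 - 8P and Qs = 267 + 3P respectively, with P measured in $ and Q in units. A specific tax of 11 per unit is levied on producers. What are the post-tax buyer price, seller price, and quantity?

P_b = 46, P_s = 35, Q = 372

With a tax of 11 on producers, they supply based on the net price P_s = P_b - 11, so Qs = 234 + 3P_b.
Equate demand and the shifted supply: 740 - 8P_b = 234 + 3P_b, giving 11P_b = 506, so P_b = 46.
Then P_s = 46 - 11 = 35 and Q = 740 - 8(46) = 372.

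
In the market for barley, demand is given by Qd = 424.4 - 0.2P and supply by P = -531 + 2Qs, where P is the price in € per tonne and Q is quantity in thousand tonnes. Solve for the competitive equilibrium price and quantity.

Rewriting in direct form: Qs = 265.5 + 0.5P.
Set Qd = Qs: 424.4 - 0.2P = 265.5 + 0.5P, so 158.9 = 0.7P and P* = 227.
Plugging P* into demand: Q* = 424.4 - 0.2(227) = 379.

P* = 227, Q* = 379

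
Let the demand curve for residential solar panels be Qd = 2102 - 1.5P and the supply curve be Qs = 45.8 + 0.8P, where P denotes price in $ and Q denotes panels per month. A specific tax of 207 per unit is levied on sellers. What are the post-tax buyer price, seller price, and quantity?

The tax drives a wedge P_b - P_s = 207. Substituting P_s = P_b - 207 into supply: Qs = -119.8 + 0.8P_b.
Market clearing requires 2102 - 1.5P_b = -119.8 + 0.8P_b; hence 2221.8 = 2.3P_b and P_b = 966.
Then P_s = 966 - 207 = 759 and Q = 2102 - 1.5(966) = 653.

P_b = 966, P_s = 759, Q = 653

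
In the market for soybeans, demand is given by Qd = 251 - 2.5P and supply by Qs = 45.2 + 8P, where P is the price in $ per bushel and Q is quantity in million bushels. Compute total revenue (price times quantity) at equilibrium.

Set Qd = Qs: 251 - 2.5P = 45.2 + 8P, so 205.8 = 10.5P and P* = 19.6.
Plugging P* into demand: Q* = 251 - 2.5(19.6) = 202.
Total revenue = P* × Q* = 19.6 × 202 = 3959.2.

Total revenue = 3959.2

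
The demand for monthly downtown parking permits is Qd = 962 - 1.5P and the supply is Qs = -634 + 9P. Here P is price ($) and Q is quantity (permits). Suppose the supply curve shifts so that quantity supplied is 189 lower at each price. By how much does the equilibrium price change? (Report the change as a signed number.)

ΔP = 18

Set Qd = Qs: 962 - 1.5P = -634 + 9P, so 1596 = 10.5P and P* = 152.
From the demand curve, Q* = 962 - 1.5(152) = 734.
After the shift, supply is Qs = -823 + 9P.
Re-solving, 10.5P = 1785 gives P = 170 and Q = 707.
ΔP = 170 - 152 = 18.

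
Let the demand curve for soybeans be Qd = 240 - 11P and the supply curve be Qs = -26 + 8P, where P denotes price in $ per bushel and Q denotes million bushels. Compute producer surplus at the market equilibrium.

Producer surplus = 462.25

At equilibrium Qd = Qs, so 240 - 11P = -26 + 8P; collecting terms, 266 = 19P and P* = 14.
Substitute back: Q* = 240 - 11(14) = 86.
Supply choke price (Qs = 0): P = 3.25. Producer surplus = ½ × (14 - 3.25) × 86 = 462.25.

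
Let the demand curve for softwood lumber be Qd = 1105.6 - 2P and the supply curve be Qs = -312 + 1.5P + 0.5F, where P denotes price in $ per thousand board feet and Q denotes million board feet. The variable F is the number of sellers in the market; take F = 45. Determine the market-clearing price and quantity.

P* = 398.6, Q* = 308.4

With F = 45, supply is Qs = -289.5 + 1.5P.
At equilibrium Qd = Qs, so 1105.6 - 2P = -289.5 + 1.5P; collecting terms, 1395.1 = 3.5P and P* = 398.6.
Then Q* = 1105.6 - 2(398.6) = 308.4.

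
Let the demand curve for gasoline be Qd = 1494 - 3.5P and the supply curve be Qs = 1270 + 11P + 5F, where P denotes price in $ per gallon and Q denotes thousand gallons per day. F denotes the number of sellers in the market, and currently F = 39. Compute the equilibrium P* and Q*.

With F = 39, supply is Qs = 1465 + 11P.
The market clears where 1494 - 3.5P = 1465 + 11P. Rearranging, 14.5P = 29, hence P* = 2.
Then Q* = 1494 - 3.5(2) = 1487.

P* = 2, Q* = 1487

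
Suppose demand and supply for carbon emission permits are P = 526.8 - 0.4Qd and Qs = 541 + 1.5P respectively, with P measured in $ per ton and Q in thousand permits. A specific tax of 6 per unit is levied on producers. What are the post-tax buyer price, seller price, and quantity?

P_b = 196.25, P_s = 190.25, Q = 826.375

Inverting to quantity form: Qd = 1317 - 2.5P.
Producers keep P_s = P_b - 6 per unit, so supply in terms of the buyer price is Qs = 532 + 1.5P_b.
Set Qd = Qs: 1317 - 2.5P_b = 532 + 1.5P_b, so 785 = 4P_b and P_b = 196.25.
Then P_s = 196.25 - 6 = 190.25 and Q = 1317 - 2.5(196.25) = 826.375.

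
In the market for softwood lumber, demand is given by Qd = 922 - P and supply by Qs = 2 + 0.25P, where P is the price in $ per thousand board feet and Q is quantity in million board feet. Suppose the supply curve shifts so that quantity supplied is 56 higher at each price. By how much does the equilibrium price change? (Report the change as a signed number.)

ΔP = -44.8

The market clears where 922 - P = 2 + 0.25P. Rearranging, 1.25P = 920, hence P* = 736.
From the demand curve, Q* = 922 - 736 = 186.
After the shift, supply is Qs = 58 + 0.25P.
New equilibrium: 864 = 1.25P, so P = 691.2 and Q = 230.8.
ΔP = 691.2 - 736 = -44.8.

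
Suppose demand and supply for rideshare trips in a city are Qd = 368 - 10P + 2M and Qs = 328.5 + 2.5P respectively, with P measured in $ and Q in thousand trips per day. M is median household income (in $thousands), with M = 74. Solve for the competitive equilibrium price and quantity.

P* = 15, Q* = 366

With M = 74, demand is Qd = 516 - 10P.
Equating demand and supply, 516 - 10P = 328.5 + 2.5P gives 12.5P = 187.5, so P* = 15.
Then Q* = 516 - 10(15) = 366.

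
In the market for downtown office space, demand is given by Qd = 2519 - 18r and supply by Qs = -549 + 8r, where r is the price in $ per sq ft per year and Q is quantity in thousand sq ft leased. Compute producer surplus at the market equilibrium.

The market clears where 2519 - 18r = -549 + 8r. Rearranging, 26r = 3068, hence r* = 118.
Plugging r* into demand: Q* = 2519 - 18(118) = 395.
Supply choke price (Qs = 0): r = 68.625. Producer surplus = ½ × (118 - 68.625) × 395 = 9751.5625.

Producer surplus = 9751.5625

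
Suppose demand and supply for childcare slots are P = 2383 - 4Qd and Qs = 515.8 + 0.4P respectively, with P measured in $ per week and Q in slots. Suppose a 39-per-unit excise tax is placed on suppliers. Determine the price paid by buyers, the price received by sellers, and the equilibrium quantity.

Inverting to quantity form: Qd = 595.75 - 0.25P.
Suppliers keep P_s = P_b - 39 per unit, so supply in terms of the buyer price is Qs = 500.2 + 0.4P_b.
Equate demand and the shifted supply: 595.75 - 0.25P_b = 500.2 + 0.4P_b, giving 0.65P_b = 95.55, so P_b = 147.
So P_s = 108 and the quantity traded is Q = 595.75 - 0.25(147) = 559.

P_b = 147, P_s = 108, Q = 559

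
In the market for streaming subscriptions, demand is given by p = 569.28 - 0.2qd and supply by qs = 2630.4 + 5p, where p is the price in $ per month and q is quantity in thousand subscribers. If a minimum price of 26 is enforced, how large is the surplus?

Inverting to quantity form: qd = 2846.4 - 5p.
At p = 26: qd = 2716.4 and qs = 2760.4.
Surplus = qs - qd = 2760.4 - 2716.4 = 44.

Surplus = 44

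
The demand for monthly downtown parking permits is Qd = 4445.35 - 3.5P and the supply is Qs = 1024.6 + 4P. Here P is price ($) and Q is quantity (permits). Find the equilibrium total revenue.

Total revenue = 1299428.9

At equilibrium Qd = Qs, so 4445.35 - 3.5P = 1024.6 + 4P; collecting terms, 3420.75 = 7.5P and P* = 456.1.
Substitute back: Q* = 4445.35 - 3.5(456.1) = 2849.
Total revenue = P* × Q* = 456.1 × 2849 = 1299428.9.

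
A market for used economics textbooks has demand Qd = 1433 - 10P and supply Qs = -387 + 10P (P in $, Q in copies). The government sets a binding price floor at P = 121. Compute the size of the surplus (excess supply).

Surplus = 600

Evaluating both curves at the floor price 121 gives Qd = 223, Qs = 823.
Surplus = Qs - Qd = 823 - 223 = 600.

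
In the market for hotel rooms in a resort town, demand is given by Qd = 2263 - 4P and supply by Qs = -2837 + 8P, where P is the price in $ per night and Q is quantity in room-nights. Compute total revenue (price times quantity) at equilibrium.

Total revenue = 239275

At equilibrium Qd = Qs, so 2263 - 4P = -2837 + 8P; collecting terms, 5100 = 12P and P* = 425.
Plugging P* into demand: Q* = 2263 - 4(425) = 563.
Total revenue = P* × Q* = 425 × 563 = 239275.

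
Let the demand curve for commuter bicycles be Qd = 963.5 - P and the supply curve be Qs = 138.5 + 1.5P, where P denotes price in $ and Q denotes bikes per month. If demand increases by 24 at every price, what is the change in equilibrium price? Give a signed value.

Set Qd = Qs: 963.5 - P = 138.5 + 1.5P, so 825 = 2.5P and P* = 330.
Substitute back: Q* = 963.5 - 330 = 633.5.
After the shift, demand is Qd = 987.5 - P.
Re-solving, 2.5P = 849 gives P = 339.6 and Q = 647.9.
ΔP = 339.6 - 330 = 9.6.

ΔP = 9.6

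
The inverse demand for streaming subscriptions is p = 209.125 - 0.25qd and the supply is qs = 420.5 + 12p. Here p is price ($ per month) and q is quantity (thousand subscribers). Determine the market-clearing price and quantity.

Rewriting in direct form: qd = 836.5 - 4p.
The market clears where 836.5 - 4p = 420.5 + 12p. Rearranging, 16p = 416, hence p* = 26.
Plugging p* into demand: q* = 836.5 - 4(26) = 732.5.

p* = 26, q* = 732.5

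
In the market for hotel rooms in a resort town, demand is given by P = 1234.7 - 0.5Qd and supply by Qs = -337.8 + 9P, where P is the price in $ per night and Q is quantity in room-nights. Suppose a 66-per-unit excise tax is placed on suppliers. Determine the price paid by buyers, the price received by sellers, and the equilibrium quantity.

Inverting to quantity form: Qd = 2469.4 - 2P.
The tax drives a wedge P_b - P_s = 66. Substituting P_s = P_b - 66 into supply: Qs = -931.8 + 9P_b.
Equate demand and the shifted supply: 2469.4 - 2P_b = -931.8 + 9P_b, giving 11P_b = 3401.2, so P_b = 309.2.
Then P_s = 309.2 - 66 = 243.2 and Q = 2469.4 - 2(309.2) = 1851.

P_b = 309.2, P_s = 243.2, Q = 1851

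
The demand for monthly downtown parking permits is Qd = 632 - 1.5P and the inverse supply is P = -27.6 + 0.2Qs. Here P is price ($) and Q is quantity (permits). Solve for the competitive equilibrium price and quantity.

P* = 76, Q* = 518

Rewriting in direct form: Qs = 138 + 5P.
Equating demand and supply, 632 - 1.5P = 138 + 5P gives 6.5P = 494, so P* = 76.
Substitute back: Q* = 632 - 1.5(76) = 518.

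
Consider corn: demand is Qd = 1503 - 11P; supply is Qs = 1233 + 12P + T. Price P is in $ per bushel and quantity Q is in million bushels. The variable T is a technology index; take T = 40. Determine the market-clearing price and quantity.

With T = 40, supply is Qs = 1273 + 12P.
Equating demand and supply, 1503 - 11P = 1273 + 12P gives 23P = 230, so P* = 10.
From the demand curve, Q* = 1503 - 11(10) = 1393.

P* = 10, Q* = 1393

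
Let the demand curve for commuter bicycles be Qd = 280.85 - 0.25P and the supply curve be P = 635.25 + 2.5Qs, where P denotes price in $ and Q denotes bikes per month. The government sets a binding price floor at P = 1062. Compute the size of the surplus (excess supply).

Surplus = 155.35

Rewriting in direct form: Qs = -254.1 + 0.4P.
Evaluating both curves at the floor price 1062 gives Qd = 15.35, Qs = 170.7.
Surplus = Qs - Qd = 170.7 - 15.35 = 155.35.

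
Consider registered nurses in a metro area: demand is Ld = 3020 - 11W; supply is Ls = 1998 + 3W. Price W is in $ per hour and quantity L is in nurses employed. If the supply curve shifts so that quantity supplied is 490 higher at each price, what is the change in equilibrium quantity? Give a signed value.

ΔL = 385

Equating demand and supply, 3020 - 11W = 1998 + 3W gives 14W = 1022, so W* = 73.
Then L* = 3020 - 11(73) = 2217.
After the shift, supply is Ls = 2488 + 3W.
Re-solving, 14W = 532 gives W = 38 and L = 2602.
ΔL = 2602 - 2217 = 385.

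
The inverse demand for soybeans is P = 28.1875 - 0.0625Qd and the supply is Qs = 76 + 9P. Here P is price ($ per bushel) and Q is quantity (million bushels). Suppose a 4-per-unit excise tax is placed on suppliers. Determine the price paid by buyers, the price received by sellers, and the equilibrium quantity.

P_b = 16.44, P_s = 12.44, Q = 187.96

In direct form, Qd = 451 - 16P.
The tax drives a wedge P_b - P_s = 4. Substituting P_s = P_b - 4 into supply: Qs = 40 + 9P_b.
Equate demand and the shifted supply: 451 - 16P_b = 40 + 9P_b, giving 25P_b = 411, so P_b = 16.44.
So P_s = 12.44 and the quantity traded is Q = 451 - 16(16.44) = 187.96.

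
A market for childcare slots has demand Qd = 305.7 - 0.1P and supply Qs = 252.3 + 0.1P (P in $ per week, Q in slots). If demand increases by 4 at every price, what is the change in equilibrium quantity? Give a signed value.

Set Qd = Qs: 305.7 - 0.1P = 252.3 + 0.1P, so 53.4 = 0.2P and P* = 267.
Then Q* = 305.7 - 0.1(267) = 279.
After the shift, demand is Qd = 309.7 - 0.1P.
The new intersection has 57.4 = 0.2P, i.e. P = 287, Q = 281.
ΔQ = 281 - 279 = 2.

ΔQ = 2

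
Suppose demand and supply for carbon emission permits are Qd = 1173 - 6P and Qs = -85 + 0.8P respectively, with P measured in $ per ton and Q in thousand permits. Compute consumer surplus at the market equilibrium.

At equilibrium Qd = Qs, so 1173 - 6P = -85 + 0.8P; collecting terms, 1258 = 6.8P and P* = 185.
Then Q* = 1173 - 6(185) = 63.
Demand choke price (Qd = 0): P = 1173/6 = 195.5. Consumer surplus = ½ × (195.5 - 185) × 63 = 330.75.

Consumer surplus = 330.75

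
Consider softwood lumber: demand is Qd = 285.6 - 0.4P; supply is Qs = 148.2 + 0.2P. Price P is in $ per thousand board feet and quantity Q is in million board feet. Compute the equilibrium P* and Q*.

Set Qd = Qs: 285.6 - 0.4P = 148.2 + 0.2P, so 137.4 = 0.6P and P* = 229.
Plugging P* into demand: Q* = 285.6 - 0.4(229) = 194.

P* = 229, Q* = 194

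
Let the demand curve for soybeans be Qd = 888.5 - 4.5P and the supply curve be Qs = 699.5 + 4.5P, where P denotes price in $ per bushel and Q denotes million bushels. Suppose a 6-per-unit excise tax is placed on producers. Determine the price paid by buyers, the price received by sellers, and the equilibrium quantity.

Producers keep P_s = P_b - 6 per unit, so supply in terms of the buyer price is Qs = 672.5 + 4.5P_b.
Equate demand and the shifted supply: 888.5 - 4.5P_b = 672.5 + 4.5P_b, giving 9P_b = 216, so P_b = 24.
Then P_s = 24 - 6 = 18 and Q = 888.5 - 4.5(24) = 780.5.

P_b = 24, P_s = 18, Q = 780.5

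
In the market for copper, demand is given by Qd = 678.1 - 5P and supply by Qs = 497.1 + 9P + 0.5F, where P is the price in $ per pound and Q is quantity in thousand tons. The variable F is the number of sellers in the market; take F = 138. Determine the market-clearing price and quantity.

With F = 138, supply is Qs = 566.1 + 9P.
Set Qd = Qs: 678.1 - 5P = 566.1 + 9P, so 112 = 14P and P* = 8.
Plugging P* into demand: Q* = 678.1 - 5(8) = 638.1.

P* = 8, Q* = 638.1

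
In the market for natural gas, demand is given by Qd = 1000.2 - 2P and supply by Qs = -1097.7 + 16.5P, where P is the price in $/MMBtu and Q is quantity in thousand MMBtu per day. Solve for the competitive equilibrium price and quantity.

P* = 113.4, Q* = 773.4

Equating demand and supply, 1000.2 - 2P = -1097.7 + 16.5P gives 18.5P = 2097.9, so P* = 113.4.
Then Q* = 1000.2 - 2(113.4) = 773.4.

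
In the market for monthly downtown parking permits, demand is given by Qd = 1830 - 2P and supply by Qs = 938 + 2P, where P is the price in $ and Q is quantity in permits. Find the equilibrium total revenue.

Total revenue = 308632

At equilibrium Qd = Qs, so 1830 - 2P = 938 + 2P; collecting terms, 892 = 4P and P* = 223.
Then Q* = 1830 - 2(223) = 1384.
Total revenue = P* × Q* = 223 × 1384 = 308632.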